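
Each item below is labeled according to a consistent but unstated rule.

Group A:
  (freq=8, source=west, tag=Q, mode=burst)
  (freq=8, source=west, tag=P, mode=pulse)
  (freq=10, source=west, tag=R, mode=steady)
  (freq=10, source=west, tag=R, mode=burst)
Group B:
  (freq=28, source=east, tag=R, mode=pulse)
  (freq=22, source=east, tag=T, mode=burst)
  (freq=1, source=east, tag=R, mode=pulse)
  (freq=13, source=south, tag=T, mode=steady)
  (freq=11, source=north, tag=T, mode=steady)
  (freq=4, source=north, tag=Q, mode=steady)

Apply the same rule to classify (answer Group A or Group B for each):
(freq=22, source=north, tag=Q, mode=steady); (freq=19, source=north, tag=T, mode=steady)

Group B, Group B

The pattern is that an item is 'Group A' exactly when: source is west.
(freq=22, source=north, tag=Q, mode=steady): source is north — fails the rule, so Group B.
(freq=19, source=north, tag=T, mode=steady): source is north — fails the rule, so Group B.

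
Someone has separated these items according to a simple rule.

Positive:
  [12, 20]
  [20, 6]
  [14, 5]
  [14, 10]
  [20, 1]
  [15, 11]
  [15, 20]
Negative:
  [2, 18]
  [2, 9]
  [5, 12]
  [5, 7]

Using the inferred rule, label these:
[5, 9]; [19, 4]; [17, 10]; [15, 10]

All 'Positive' examples share one property — first ≥ 6 — and every 'Negative' example lacks it.

Negative, Positive, Positive, Positive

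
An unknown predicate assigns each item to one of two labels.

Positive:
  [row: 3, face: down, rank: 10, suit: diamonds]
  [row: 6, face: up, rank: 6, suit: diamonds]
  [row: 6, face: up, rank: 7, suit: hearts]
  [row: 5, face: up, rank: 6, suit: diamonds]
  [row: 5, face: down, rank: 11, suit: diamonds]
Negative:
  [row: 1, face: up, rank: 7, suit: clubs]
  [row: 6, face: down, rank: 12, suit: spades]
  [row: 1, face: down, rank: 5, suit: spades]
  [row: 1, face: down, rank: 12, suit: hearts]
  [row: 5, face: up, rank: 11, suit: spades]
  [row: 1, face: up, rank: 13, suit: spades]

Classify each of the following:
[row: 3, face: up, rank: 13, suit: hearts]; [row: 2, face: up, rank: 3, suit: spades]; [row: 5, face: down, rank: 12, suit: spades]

The rule appears to be: suit is not spades AND row ≥ 3.
Positive: [row: 3, face: up, rank: 13, suit: hearts], since suit is hearts, row = 3. Negative: [row: 2, face: up, rank: 3, suit: spades], since suit is spades, row = 2. Negative: [row: 5, face: down, rank: 12, suit: spades], since suit is spades, row = 5.

Positive, Negative, Negative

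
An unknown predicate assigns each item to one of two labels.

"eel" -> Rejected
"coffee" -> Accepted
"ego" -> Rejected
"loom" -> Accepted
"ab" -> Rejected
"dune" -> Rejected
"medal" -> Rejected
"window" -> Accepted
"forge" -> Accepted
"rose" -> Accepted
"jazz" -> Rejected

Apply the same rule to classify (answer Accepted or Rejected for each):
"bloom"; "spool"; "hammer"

Accepted, Accepted, Rejected

'Accepted' ⟺ length ≥ 4 AND contains 'o'.
Accepted: "bloom", since length 5, has 'o'. Accepted: "spool", since length 5, has 'o'. Rejected: "hammer", since length 6, no 'o'.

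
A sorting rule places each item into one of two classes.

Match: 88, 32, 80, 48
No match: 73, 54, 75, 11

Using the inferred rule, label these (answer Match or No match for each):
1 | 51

No match, No match

Every 'Match' example satisfies: multiple of 4. None of the 'No match' examples do.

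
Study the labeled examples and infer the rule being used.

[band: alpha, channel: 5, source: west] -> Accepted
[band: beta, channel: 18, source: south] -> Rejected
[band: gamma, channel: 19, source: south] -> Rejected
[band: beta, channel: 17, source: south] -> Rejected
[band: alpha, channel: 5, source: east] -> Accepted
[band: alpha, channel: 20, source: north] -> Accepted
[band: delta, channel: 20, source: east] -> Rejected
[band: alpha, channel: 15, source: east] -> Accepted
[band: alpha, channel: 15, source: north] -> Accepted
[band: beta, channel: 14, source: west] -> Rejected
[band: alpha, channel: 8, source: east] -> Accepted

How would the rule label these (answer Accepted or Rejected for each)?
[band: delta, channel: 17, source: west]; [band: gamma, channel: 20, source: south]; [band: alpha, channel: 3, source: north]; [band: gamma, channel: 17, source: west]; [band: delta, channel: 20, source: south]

Rejected, Rejected, Accepted, Rejected, Rejected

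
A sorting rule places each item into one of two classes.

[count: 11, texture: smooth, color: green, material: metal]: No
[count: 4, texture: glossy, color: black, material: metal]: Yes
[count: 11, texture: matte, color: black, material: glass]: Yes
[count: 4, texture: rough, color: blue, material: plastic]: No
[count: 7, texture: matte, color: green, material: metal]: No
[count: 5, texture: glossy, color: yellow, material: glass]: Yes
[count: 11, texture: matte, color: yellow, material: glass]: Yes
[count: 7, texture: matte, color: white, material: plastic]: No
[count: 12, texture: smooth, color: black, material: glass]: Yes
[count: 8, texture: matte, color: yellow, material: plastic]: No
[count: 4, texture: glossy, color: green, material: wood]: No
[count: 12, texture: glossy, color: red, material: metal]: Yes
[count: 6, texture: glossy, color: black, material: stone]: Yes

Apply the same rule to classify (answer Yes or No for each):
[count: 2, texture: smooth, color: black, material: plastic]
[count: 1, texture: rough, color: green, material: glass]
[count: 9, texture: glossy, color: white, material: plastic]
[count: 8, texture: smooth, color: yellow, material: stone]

No, No, No, Yes

The rule appears to be: material is not plastic AND color is not green.
[count: 2, texture: smooth, color: black, material: plastic]: material is plastic, color is black, doesn't match → No. [count: 1, texture: rough, color: green, material: glass]: material is glass, color is green, doesn't match → No. [count: 9, texture: glossy, color: white, material: plastic]: material is plastic, color is white, doesn't match → No. [count: 8, texture: smooth, color: yellow, material: stone]: material is stone, color is yellow, qualifies → Yes.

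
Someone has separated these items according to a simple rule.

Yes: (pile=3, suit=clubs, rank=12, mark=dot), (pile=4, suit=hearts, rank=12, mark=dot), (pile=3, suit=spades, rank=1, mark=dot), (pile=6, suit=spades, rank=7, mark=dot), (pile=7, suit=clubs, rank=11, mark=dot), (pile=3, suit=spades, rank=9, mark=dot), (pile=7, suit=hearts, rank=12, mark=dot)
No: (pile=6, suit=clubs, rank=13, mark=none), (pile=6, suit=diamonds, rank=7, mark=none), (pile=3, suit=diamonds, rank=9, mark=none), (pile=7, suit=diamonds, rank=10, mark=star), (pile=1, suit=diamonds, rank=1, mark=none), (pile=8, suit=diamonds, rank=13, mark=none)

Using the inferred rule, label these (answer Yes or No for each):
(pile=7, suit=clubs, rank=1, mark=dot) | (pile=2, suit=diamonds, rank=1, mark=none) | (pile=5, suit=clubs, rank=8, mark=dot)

Rule: mark is dot. This holds for each 'Yes' example and fails for each 'No' one.
(pile=7, suit=clubs, rank=1, mark=dot) → mark is dot → Yes. (pile=2, suit=diamonds, rank=1, mark=none) → mark is none → No. (pile=5, suit=clubs, rank=8, mark=dot) → mark is dot → Yes.

Yes, No, Yes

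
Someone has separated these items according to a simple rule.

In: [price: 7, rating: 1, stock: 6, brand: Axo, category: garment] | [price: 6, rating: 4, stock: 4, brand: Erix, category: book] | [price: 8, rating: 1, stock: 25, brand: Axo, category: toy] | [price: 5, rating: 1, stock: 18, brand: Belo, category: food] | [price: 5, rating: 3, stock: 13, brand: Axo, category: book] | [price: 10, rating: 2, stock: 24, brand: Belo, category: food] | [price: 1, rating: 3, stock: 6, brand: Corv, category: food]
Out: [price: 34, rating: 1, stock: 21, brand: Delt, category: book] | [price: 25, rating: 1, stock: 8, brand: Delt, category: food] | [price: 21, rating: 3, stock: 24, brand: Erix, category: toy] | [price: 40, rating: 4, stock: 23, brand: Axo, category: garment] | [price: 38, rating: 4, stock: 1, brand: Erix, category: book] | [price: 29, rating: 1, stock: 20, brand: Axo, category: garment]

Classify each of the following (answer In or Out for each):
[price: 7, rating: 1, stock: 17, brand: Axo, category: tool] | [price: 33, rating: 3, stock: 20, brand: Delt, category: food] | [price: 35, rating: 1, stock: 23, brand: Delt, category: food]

A rule that fits every label: price ≤ 10 — true of each 'In' example, false of each 'Out' one.
[price: 7, rating: 1, stock: 17, brand: Axo, category: tool] — price = 7, hence In.
[price: 33, rating: 3, stock: 20, brand: Delt, category: food] — price = 33, hence Out.
[price: 35, rating: 1, stock: 23, brand: Delt, category: food] — price = 35, hence Out.

In, Out, Out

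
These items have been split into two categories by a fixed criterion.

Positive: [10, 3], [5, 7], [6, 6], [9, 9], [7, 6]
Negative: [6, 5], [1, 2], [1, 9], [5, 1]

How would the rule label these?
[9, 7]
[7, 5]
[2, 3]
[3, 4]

Positive, Positive, Negative, Negative

Rule: sum ≥ 12. This holds for each 'Positive' example and fails for each 'Negative' one.
[9, 7]: Positive (9+7 = 16).
[7, 5]: Positive (7+5 = 12).
[2, 3]: Negative (2+3 = 5).
[3, 4]: Negative (3+4 = 7).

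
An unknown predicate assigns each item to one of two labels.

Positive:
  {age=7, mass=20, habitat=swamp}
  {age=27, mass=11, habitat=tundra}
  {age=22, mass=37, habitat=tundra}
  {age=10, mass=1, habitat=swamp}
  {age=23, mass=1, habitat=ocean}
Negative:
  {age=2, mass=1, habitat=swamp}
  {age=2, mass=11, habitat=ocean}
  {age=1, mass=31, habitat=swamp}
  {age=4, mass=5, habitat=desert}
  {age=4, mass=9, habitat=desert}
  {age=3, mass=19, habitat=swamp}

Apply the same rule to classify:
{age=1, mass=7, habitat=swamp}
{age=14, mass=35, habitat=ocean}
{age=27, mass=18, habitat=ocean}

Negative, Positive, Positive

The distinguishing property — age ≥ 7 — holds for all the 'Positive' cases and none of the 'Negative' cases.
{age=1, mass=7, habitat=swamp}: age = 1 — doesn't match, so Negative.
{age=14, mass=35, habitat=ocean}: age = 14 — qualifies, so Positive.
{age=27, mass=18, habitat=ocean}: age = 27 — qualifies, so Positive.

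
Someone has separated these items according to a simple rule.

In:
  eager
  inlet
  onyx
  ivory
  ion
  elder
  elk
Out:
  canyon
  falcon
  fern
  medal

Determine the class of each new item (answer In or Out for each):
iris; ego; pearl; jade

In, In, Out, Out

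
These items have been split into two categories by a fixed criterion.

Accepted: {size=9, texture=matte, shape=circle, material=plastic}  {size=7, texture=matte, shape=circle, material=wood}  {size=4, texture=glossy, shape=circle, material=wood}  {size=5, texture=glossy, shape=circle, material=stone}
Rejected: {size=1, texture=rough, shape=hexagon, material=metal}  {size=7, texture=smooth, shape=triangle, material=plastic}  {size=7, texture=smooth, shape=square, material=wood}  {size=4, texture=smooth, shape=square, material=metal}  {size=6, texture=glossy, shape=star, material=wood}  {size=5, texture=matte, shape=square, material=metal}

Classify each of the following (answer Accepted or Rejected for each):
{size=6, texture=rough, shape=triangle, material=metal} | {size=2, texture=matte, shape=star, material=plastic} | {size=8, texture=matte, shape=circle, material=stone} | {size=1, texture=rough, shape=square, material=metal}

The classifier is using: shape is circle.
{size=6, texture=rough, shape=triangle, material=metal} — shape is triangle, hence Rejected.
{size=2, texture=matte, shape=star, material=plastic} — shape is star, hence Rejected.
{size=8, texture=matte, shape=circle, material=stone} — shape is circle, hence Accepted.
{size=1, texture=rough, shape=square, material=metal} — shape is square, hence Rejected.

Rejected, Rejected, Accepted, Rejected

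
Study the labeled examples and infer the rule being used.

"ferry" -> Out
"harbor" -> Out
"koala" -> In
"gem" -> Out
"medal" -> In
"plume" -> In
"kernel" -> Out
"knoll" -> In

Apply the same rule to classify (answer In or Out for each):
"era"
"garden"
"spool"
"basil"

Out, Out, In, In

The distinguishing property — odd length AND contains 'l' — holds for all the 'In' cases and none of the 'Out' cases.
"era" → length 3, no 'l' → Out.
"garden" → length 6, no 'l' → Out.
"spool" → length 5, has 'l' → In.
"basil" → length 5, has 'l' → In.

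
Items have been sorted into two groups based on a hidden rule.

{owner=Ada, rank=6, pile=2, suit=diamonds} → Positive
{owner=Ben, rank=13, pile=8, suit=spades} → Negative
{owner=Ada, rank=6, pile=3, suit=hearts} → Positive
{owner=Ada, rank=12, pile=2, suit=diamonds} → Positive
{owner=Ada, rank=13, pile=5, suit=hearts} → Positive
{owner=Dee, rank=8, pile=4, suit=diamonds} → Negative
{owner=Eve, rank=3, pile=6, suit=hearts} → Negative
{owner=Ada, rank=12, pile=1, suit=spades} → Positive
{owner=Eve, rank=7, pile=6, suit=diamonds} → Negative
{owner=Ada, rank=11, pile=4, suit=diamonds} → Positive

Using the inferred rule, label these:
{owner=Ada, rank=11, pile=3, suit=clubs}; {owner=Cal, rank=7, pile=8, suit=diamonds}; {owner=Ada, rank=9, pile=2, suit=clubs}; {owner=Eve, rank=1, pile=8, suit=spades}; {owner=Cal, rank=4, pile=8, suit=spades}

Positive, Negative, Positive, Negative, Negative

Checking candidate rules against both groups, what survives is: owner is Ada.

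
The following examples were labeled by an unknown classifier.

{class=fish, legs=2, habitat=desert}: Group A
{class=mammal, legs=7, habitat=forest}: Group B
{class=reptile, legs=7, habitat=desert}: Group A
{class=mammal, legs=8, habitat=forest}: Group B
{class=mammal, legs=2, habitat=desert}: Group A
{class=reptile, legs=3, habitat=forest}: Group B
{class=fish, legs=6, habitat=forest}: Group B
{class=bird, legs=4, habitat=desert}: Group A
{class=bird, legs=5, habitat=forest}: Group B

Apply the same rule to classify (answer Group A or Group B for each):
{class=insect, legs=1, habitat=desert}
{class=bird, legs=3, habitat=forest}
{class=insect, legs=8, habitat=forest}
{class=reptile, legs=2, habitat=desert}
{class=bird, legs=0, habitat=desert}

The classifier is using: habitat is desert.
{class=insect, legs=1, habitat=desert} — habitat is desert, hence Group A.
{class=bird, legs=3, habitat=forest} — habitat is forest, hence Group B.
{class=insect, legs=8, habitat=forest} — habitat is forest, hence Group B.
{class=reptile, legs=2, habitat=desert} — habitat is desert, hence Group A.
{class=bird, legs=0, habitat=desert} — habitat is desert, hence Group A.

Group A, Group B, Group B, Group A, Group A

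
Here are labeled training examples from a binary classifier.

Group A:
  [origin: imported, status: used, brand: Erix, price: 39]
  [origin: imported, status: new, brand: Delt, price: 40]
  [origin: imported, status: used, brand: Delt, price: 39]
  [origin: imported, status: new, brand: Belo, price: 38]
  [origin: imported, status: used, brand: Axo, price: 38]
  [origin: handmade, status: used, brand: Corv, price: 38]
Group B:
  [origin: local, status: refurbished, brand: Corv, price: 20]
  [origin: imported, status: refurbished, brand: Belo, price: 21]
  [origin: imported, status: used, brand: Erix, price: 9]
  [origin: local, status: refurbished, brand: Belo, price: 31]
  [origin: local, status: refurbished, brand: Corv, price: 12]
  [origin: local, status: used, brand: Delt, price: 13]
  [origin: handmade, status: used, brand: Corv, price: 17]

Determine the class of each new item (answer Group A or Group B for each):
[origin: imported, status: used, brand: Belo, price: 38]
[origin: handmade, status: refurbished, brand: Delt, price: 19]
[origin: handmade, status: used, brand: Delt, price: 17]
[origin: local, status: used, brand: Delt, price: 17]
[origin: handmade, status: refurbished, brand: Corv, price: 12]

Group A, Group B, Group B, Group B, Group B

Every 'Group A' example satisfies: price ≥ 38. None of the 'Group B' examples do.
[origin: imported, status: used, brand: Belo, price: 38]: Group A (price = 38). [origin: handmade, status: refurbished, brand: Delt, price: 19]: Group B (price = 19). [origin: handmade, status: used, brand: Delt, price: 17]: Group B (price = 17). [origin: local, status: used, brand: Delt, price: 17]: Group B (price = 17). [origin: handmade, status: refurbished, brand: Corv, price: 12]: Group B (price = 12).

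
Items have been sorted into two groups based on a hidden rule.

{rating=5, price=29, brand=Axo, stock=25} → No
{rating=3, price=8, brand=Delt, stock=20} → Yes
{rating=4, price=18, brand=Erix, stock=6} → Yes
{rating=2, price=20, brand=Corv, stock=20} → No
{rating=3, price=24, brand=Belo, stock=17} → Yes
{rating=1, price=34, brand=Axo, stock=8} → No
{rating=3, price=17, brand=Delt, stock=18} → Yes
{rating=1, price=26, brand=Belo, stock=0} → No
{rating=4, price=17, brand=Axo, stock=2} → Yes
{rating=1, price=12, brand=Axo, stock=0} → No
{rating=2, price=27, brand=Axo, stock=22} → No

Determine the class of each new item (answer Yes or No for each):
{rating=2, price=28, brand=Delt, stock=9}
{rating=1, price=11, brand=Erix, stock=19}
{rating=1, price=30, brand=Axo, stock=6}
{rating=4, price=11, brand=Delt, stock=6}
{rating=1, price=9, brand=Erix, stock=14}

No, No, No, Yes, No

The common property of the 'Yes' items is: rating ≥ 3 AND price ≤ 24. No 'No' item has it.
{rating=2, price=28, brand=Delt, stock=9} — rating = 2, price = 28, hence No. {rating=1, price=11, brand=Erix, stock=19} — rating = 1, price = 11, hence No. {rating=1, price=30, brand=Axo, stock=6} — rating = 1, price = 30, hence No. {rating=4, price=11, brand=Delt, stock=6} — rating = 4, price = 11, hence Yes. {rating=1, price=9, brand=Erix, stock=14} — rating = 1, price = 9, hence No.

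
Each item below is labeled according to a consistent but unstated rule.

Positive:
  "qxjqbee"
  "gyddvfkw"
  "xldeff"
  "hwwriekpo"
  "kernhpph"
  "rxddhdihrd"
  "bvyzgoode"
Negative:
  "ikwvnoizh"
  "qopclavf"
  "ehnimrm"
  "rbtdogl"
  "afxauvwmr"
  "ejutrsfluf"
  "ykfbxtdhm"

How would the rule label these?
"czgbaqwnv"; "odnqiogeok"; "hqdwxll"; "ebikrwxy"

Negative, Negative, Positive, Negative

Rule: has a double letter. This holds for each 'Positive' example and fails for each 'Negative' one.
Negative: "czgbaqwnv", since no doubled letter.
Negative: "odnqiogeok", since no doubled letter.
Positive: "hqdwxll", since 'll' doubled.
Negative: "ebikrwxy", since no doubled letter.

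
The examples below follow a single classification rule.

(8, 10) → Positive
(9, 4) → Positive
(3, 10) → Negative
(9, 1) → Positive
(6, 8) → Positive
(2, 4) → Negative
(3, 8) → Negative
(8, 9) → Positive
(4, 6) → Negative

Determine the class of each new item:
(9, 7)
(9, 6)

Positive, Positive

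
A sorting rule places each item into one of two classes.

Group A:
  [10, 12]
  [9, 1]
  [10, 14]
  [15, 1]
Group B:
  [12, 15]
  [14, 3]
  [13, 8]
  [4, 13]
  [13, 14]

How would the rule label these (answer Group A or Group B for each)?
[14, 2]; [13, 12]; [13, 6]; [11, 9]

Group A, Group B, Group B, Group A

One predicate separates the groups cleanly: sum is even.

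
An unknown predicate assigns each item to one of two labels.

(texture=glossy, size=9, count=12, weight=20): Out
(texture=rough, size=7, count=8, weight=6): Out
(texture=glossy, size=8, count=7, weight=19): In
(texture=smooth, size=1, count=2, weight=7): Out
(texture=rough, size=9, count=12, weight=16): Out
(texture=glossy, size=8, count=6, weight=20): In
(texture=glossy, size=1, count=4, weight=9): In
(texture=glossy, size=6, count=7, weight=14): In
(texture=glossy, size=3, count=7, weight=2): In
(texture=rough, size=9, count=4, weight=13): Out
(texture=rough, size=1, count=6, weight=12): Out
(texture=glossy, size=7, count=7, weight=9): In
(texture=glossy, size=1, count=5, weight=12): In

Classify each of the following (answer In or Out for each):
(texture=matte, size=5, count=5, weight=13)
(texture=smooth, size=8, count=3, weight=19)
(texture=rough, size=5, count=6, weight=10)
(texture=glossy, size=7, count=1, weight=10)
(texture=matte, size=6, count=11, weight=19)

Out, Out, Out, In, Out

A rule that fits every label: texture is glossy AND size ≤ 8 — true of each 'In' example, false of each 'Out' one.
(texture=matte, size=5, count=5, weight=13): Out (texture is matte, size = 5). (texture=smooth, size=8, count=3, weight=19): Out (texture is smooth, size = 8). (texture=rough, size=5, count=6, weight=10): Out (texture is rough, size = 5). (texture=glossy, size=7, count=1, weight=10): In (texture is glossy, size = 7). (texture=matte, size=6, count=11, weight=19): Out (texture is matte, size = 6).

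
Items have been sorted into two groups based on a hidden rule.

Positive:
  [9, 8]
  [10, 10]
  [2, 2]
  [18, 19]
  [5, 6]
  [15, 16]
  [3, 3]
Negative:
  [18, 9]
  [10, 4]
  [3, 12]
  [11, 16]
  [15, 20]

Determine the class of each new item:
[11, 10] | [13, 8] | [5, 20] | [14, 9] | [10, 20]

Positive, Negative, Negative, Negative, Negative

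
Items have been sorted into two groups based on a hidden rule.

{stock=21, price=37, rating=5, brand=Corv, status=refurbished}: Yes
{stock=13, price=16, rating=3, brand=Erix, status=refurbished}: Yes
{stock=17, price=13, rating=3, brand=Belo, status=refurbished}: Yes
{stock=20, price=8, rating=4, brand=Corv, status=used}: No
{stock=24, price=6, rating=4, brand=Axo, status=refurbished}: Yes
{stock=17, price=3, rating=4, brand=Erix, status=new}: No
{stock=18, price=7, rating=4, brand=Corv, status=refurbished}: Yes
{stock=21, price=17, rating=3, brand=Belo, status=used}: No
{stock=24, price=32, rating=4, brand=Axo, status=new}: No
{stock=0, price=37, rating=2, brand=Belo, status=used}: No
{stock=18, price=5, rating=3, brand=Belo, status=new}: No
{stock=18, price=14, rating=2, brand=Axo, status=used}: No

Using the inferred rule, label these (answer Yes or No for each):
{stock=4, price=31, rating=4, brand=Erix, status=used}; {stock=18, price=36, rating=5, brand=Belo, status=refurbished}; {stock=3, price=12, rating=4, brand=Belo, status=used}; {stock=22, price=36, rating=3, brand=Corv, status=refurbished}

No, Yes, No, Yes

The pattern is that an item is 'Yes' exactly when: status is refurbished.
{stock=4, price=31, rating=4, brand=Erix, status=used} — status is used, hence No. {stock=18, price=36, rating=5, brand=Belo, status=refurbished} — status is refurbished, hence Yes. {stock=3, price=12, rating=4, brand=Belo, status=used} — status is used, hence No. {stock=22, price=36, rating=3, brand=Corv, status=refurbished} — status is refurbished, hence Yes.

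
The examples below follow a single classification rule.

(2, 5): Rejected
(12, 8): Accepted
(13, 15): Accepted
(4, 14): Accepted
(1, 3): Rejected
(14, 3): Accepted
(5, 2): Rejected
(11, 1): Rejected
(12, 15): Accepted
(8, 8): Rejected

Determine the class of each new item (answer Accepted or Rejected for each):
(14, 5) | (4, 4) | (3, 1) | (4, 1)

Every 'Accepted' example satisfies: sum ≥ 17. None of the 'Rejected' examples do.
(14, 5) → 14+5 = 19 → Accepted.
(4, 4) → 4+4 = 8 → Rejected.
(3, 1) → 3+1 = 4 → Rejected.
(4, 1) → 4+1 = 5 → Rejected.

Accepted, Rejected, Rejected, Rejected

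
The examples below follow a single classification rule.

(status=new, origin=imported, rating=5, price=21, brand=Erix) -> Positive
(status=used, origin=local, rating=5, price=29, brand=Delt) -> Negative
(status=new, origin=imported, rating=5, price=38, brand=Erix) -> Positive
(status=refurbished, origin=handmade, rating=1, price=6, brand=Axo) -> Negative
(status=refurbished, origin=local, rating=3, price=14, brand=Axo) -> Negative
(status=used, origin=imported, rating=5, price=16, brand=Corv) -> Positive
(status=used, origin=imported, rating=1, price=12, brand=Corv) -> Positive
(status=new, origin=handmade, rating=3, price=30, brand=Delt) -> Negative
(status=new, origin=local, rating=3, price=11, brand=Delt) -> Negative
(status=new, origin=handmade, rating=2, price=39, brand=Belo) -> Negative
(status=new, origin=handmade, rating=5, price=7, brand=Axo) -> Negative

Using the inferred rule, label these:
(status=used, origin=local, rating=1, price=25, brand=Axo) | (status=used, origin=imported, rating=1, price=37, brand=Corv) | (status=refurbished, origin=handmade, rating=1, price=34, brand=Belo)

Negative, Positive, Negative

Comparing the two groups points to one rule — origin is imported.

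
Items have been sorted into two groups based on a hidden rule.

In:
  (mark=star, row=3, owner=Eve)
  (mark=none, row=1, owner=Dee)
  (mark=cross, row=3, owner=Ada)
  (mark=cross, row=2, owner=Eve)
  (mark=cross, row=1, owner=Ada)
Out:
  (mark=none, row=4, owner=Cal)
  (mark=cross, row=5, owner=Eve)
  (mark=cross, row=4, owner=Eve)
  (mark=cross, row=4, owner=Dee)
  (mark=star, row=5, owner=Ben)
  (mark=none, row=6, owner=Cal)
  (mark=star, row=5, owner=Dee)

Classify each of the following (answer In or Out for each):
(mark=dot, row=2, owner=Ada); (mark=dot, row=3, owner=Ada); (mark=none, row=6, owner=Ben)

Every 'In' example satisfies: row ≤ 3. None of the 'Out' examples do.
(mark=dot, row=2, owner=Ada): row = 2 — has this property, so In. (mark=dot, row=3, owner=Ada): row = 3 — has this property, so In. (mark=none, row=6, owner=Ben): row = 6 — lacks this property, so Out.

In, In, Out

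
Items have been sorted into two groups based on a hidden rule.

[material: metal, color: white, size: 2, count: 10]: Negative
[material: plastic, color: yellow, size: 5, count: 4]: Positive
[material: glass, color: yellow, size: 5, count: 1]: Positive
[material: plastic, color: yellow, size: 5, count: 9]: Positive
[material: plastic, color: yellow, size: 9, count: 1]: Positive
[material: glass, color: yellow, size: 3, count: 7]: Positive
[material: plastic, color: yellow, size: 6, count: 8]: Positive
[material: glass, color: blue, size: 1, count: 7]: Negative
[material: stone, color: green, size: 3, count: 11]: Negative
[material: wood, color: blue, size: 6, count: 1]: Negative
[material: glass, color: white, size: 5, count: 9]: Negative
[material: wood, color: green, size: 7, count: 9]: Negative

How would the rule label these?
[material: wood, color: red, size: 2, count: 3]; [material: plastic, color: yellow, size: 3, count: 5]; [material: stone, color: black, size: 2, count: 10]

Negative, Positive, Negative

Every 'Positive' example satisfies: color is yellow. None of the 'Negative' examples do.
Negative: [material: wood, color: red, size: 2, count: 3], since color is red.
Positive: [material: plastic, color: yellow, size: 3, count: 5], since color is yellow.
Negative: [material: stone, color: black, size: 2, count: 10], since color is black.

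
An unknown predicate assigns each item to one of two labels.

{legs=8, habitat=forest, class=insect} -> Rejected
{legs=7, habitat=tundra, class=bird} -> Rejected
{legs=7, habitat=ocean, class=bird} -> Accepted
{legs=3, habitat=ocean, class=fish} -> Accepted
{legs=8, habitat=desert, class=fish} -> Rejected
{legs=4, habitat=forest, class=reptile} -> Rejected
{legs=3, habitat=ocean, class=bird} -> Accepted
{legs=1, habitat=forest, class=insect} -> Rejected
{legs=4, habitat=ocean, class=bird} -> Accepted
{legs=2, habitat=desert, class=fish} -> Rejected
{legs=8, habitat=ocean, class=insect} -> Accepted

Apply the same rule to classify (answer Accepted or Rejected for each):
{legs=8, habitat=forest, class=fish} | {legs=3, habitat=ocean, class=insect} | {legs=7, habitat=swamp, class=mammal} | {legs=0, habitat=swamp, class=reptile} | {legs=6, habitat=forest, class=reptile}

Comparing the two groups points to one rule — habitat is ocean.

Rejected, Accepted, Rejected, Rejected, Rejected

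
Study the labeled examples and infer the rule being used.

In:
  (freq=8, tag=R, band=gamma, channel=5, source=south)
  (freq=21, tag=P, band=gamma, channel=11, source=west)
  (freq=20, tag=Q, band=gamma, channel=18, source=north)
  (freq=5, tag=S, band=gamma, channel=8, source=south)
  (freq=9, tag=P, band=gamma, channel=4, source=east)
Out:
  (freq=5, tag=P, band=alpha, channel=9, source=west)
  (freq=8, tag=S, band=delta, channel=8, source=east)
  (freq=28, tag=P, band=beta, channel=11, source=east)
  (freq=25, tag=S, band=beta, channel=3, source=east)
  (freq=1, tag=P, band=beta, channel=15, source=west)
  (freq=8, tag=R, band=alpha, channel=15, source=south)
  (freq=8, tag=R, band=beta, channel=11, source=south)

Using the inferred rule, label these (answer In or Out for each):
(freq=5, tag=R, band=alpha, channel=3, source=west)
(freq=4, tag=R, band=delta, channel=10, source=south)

Out, Out

The classifier is using: band is gamma.
(freq=5, tag=R, band=alpha, channel=3, source=west): Out (band is alpha). (freq=4, tag=R, band=delta, channel=10, source=south): Out (band is delta).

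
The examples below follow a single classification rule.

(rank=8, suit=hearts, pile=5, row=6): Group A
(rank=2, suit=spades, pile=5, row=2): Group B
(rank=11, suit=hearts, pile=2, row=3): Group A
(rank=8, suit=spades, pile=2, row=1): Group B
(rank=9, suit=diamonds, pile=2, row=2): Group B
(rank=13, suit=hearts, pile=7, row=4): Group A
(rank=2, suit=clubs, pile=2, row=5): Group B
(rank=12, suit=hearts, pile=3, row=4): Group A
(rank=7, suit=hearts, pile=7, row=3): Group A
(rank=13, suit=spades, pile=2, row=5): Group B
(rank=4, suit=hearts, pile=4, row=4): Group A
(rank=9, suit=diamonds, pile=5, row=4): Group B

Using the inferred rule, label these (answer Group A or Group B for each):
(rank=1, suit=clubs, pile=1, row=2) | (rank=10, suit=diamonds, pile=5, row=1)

Group B, Group B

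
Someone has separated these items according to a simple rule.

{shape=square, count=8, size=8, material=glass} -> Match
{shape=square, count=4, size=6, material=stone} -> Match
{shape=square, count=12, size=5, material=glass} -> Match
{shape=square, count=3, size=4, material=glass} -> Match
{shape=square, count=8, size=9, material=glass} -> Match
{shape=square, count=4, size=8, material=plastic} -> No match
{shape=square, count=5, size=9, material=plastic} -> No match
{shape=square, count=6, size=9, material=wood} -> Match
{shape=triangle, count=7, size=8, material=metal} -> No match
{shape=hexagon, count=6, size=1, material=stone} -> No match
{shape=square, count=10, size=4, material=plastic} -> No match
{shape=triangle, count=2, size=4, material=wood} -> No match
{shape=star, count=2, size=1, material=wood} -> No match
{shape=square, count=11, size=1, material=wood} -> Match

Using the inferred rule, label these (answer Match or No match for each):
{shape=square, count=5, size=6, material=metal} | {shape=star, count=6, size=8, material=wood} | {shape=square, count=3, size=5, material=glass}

Every 'Match' example satisfies: shape is square AND material is not plastic. None of the 'No match' examples do.
{shape=square, count=5, size=6, material=metal} — shape is square, material is metal, hence Match. {shape=star, count=6, size=8, material=wood} — shape is star, material is wood, hence No match. {shape=square, count=3, size=5, material=glass} — shape is square, material is glass, hence Match.

Match, No match, Match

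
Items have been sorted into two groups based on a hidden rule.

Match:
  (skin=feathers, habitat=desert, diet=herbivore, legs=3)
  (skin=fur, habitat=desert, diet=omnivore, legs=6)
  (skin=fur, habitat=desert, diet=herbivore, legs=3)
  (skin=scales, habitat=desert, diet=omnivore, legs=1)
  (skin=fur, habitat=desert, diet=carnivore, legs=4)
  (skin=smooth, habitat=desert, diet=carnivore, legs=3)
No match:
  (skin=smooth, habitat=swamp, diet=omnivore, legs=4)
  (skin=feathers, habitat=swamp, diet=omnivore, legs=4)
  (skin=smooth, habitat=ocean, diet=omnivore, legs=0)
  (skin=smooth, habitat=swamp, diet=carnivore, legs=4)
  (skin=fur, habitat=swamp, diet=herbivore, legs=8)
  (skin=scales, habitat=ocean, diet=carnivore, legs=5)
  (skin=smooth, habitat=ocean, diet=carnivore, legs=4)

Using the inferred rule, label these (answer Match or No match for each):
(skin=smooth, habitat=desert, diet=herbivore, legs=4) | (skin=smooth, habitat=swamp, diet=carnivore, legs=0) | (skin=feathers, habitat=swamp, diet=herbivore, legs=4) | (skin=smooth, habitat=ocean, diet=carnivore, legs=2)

Match, No match, No match, No match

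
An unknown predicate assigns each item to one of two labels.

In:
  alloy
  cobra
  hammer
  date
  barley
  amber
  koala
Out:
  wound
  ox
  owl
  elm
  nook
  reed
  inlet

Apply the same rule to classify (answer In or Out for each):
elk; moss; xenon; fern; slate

Out, Out, Out, Out, In

The classifier is using: contains 'a'.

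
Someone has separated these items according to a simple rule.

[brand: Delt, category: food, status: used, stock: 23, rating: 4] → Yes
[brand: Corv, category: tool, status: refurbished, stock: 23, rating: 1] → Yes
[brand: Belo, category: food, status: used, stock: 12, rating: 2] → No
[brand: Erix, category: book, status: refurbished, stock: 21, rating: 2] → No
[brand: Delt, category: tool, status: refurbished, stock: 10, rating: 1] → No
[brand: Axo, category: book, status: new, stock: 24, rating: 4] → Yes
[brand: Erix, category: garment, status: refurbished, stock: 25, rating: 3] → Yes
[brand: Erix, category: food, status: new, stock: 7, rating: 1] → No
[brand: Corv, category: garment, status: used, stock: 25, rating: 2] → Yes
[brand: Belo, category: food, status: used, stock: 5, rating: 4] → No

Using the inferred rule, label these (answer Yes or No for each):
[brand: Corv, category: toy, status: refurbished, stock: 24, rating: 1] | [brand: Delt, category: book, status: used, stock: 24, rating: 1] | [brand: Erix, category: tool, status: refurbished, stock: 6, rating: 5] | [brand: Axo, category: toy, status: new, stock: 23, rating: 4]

The rule appears to be: stock ≥ 23.
[brand: Corv, category: toy, status: refurbished, stock: 24, rating: 1] — stock = 24, hence Yes.
[brand: Delt, category: book, status: used, stock: 24, rating: 1] — stock = 24, hence Yes.
[brand: Erix, category: tool, status: refurbished, stock: 6, rating: 5] — stock = 6, hence No.
[brand: Axo, category: toy, status: new, stock: 23, rating: 4] — stock = 23, hence Yes.

Yes, Yes, No, Yes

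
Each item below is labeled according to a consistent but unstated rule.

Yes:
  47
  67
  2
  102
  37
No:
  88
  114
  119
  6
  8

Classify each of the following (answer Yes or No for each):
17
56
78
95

Yes, No, No, No

The pattern is that an item is 'Yes' exactly when: ≡ 2 (mod 5).
17 → 17 mod 5 = 2 → Yes. 56 → 56 mod 5 = 1 → No. 78 → 78 mod 5 = 3 → No. 95 → 95 mod 5 = 0 → No.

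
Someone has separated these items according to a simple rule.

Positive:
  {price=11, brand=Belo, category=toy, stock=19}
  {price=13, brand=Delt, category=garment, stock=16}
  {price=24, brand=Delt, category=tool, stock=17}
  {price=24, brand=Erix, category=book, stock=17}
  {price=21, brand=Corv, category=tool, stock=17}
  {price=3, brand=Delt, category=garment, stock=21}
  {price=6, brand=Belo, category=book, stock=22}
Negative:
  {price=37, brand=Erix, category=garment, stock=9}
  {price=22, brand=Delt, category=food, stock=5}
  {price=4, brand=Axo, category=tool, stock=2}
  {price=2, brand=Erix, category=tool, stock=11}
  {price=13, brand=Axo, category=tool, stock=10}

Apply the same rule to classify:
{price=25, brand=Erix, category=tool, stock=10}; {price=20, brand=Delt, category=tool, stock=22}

Negative, Positive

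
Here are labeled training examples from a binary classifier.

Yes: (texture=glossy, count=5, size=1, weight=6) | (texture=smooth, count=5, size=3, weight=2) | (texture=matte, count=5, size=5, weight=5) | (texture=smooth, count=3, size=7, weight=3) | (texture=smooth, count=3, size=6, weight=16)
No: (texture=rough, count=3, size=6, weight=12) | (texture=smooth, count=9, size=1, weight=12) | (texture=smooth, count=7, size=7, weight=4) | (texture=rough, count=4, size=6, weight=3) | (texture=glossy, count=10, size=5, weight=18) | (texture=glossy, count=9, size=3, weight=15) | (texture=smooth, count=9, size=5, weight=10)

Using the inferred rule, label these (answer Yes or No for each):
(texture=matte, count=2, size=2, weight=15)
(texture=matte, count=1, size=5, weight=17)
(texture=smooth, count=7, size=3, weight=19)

The simplest hypothesis consistent with all the labels is: texture is not rough AND count ≤ 5.
(texture=matte, count=2, size=2, weight=15): Yes (texture is matte, count = 2).
(texture=matte, count=1, size=5, weight=17): Yes (texture is matte, count = 1).
(texture=smooth, count=7, size=3, weight=19): No (texture is smooth, count = 7).

Yes, Yes, No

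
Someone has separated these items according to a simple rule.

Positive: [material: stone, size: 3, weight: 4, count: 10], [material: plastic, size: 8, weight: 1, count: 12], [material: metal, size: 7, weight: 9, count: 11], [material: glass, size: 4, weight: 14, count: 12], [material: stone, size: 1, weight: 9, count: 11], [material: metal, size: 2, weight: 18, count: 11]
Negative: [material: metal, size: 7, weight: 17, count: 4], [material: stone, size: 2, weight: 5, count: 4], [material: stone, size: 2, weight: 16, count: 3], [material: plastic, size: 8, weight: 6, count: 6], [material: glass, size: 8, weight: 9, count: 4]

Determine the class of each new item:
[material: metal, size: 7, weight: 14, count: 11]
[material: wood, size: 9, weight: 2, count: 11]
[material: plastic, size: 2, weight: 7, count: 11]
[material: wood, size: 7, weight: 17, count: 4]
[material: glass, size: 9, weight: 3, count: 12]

Positive, Positive, Positive, Negative, Positive

Rule: count ≥ 10. This holds for each 'Positive' example and fails for each 'Negative' one.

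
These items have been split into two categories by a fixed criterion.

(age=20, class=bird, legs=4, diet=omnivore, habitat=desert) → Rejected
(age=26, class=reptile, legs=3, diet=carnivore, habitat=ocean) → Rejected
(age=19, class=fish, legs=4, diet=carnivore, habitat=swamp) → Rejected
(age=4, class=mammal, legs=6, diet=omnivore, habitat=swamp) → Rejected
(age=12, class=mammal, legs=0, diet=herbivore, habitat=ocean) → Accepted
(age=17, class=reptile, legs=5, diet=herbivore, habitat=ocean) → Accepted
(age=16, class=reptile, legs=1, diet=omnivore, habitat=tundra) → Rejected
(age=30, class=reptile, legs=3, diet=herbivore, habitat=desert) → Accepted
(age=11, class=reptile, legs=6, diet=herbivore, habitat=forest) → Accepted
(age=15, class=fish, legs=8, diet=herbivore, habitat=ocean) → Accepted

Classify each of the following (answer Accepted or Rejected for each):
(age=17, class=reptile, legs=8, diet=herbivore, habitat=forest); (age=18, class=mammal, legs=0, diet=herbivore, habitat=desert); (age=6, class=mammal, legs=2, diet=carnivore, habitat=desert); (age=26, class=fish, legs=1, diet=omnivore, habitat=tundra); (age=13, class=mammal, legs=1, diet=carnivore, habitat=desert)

Accepted, Accepted, Rejected, Rejected, Rejected

A rule that fits every label: diet is herbivore — true of each 'Accepted' example, false of each 'Rejected' one.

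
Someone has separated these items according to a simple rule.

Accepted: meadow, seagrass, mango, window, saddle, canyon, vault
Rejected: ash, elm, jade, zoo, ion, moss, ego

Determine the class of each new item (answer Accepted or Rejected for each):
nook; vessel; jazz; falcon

'Accepted' ⟺ length ≥ 5.

Rejected, Accepted, Rejected, Accepted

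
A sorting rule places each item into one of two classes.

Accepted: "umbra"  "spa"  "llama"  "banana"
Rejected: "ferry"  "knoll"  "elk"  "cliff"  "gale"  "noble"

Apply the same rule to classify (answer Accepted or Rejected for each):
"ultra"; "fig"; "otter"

The common property of the 'Accepted' items is: ends with 'a'. No 'Rejected' item has it.

Accepted, Rejected, Rejected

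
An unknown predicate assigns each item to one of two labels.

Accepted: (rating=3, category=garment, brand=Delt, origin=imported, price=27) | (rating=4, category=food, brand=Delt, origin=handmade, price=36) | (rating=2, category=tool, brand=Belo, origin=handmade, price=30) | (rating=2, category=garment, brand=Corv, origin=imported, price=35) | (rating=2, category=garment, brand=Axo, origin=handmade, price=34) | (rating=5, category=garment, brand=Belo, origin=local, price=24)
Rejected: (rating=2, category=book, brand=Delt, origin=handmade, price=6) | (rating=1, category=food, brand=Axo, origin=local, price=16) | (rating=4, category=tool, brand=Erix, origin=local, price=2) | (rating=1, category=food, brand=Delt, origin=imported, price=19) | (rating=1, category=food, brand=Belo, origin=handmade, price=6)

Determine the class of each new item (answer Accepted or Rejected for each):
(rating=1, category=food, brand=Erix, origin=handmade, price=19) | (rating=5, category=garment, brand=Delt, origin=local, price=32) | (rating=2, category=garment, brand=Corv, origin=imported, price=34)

Rejected, Accepted, Accepted

The distinguishing property — price ≥ 24 — holds for all the 'Accepted' cases and none of the 'Rejected' cases.
(rating=1, category=food, brand=Erix, origin=handmade, price=19): price = 19, fails this test → Rejected.
(rating=5, category=garment, brand=Delt, origin=local, price=32): price = 32, meets the rule → Accepted.
(rating=2, category=garment, brand=Corv, origin=imported, price=34): price = 34, meets the rule → Accepted.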